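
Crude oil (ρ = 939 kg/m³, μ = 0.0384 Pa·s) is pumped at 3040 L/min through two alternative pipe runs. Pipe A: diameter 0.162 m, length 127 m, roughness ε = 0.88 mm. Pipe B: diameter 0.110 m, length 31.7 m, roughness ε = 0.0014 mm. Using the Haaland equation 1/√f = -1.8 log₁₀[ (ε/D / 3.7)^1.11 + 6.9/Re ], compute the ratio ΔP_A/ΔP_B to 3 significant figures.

ΔP_A/ΔP_B ≈ 0.785

Pipe A: V = Q/A = 0.05067/0.02061 = 2.458 m/s; Re = 9738; ε/D = 0.00543; Haaland → f = 0.0381; ΔP_A = f(L/D)(ρV²/2) = 8.473e+04 Pa.
Pipe B: V = Q/A = 0.05067/0.009503 = 5.331 m/s; Re = 1.434e+04; ε/D = 1.27e-05; Haaland → f = 0.02805; ΔP_B = f(L/D)(ρV²/2) = 1.079e+05 Pa.
ΔP_A/ΔP_B = 8.473e+04/1.079e+05 = 0.785.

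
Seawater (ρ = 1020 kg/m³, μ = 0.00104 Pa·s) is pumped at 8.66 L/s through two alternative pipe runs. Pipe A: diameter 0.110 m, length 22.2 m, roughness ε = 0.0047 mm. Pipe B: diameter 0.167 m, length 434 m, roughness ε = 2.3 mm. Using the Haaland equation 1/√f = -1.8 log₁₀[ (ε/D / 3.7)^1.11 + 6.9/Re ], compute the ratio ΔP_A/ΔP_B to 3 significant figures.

ΔP_A/ΔP_B ≈ 0.173

Pipe A: V = Q/A = 0.00866/0.009503 = 0.9113 m/s; Re = 9.831e+04; ε/D = 4.27e-05; Haaland → f = 0.01806; ΔP_A = f(L/D)(ρV²/2) = 1544 Pa.
Pipe B: V = Q/A = 0.00866/0.0219 = 0.3954 m/s; Re = 6.476e+04; ε/D = 0.0138; Haaland → f = 0.04317; ΔP_B = f(L/D)(ρV²/2) = 8943 Pa.
ΔP_A/ΔP_B = 1544/8943 = 0.173.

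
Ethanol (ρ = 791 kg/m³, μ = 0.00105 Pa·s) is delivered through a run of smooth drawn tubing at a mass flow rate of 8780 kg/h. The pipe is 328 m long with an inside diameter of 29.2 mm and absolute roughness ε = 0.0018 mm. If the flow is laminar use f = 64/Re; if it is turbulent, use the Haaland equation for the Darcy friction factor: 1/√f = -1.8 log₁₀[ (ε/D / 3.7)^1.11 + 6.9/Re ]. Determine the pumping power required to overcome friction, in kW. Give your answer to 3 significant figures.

P ≈ 5.24 kW

ṁ = 8780 kg/h = 8780/3600 = 2.439 kg/s.
A = πD²/4 = π(0.0292)²/4 = 0.0006697 m²; mean velocity V = ṁ/(ρA) = 2.439/(791 · 0.0006697) = 4.604 m/s.
Reynolds number Re = ρVD/μ = 791 · 4.604 · 0.0292 / 0.00105 = 1.013e+05.
Re > 4000 → turbulent. Relative roughness ε/D = 1.8e-06/0.0292 = 6.16e-05. Haaland: 1/√f = -1.8 log₁₀[(6.16e-05/3.7)^1.11 + 6.9/1.013e+05] = -1.8 log₁₀[4.97e-06 + 6.81e-05] = 7.445, so f = 0.01804.
Darcy-Weisbach: ΔP = f(L/D)(ρV²/2) = 0.01804·(328/0.0292)·(791·4.604²/2) = 0.01804·1.123e+04·8384 = 1.699e+06 Pa.
Q = ṁ/ρ = 2.439/791 = 0.003083 m³/s.
Pumping power P = QΔP = 0.003083·1.699e+06 = 5239 W = 5.24 kW.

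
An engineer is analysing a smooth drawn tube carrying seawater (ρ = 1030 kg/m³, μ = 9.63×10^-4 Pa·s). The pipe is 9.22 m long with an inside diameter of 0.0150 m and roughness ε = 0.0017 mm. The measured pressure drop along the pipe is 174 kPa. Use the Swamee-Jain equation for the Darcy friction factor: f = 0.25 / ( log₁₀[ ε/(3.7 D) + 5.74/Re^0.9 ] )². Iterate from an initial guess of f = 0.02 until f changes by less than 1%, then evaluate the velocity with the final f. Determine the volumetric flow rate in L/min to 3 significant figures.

Q ≈ 57.0 L/min

Rearranging Darcy-Weisbach: V = √(2·ΔP·D/(f·L·ρ)). With ε/D = 1.7e-06/0.015 = 0.000113, iterate starting from f = 0.02:
  f = 0.02 → V = √(2·1.74e+05·0.015/(0.02·9.22·1030)) = 5.242 m/s; Re = ρVD/μ = 8.411e+04; f → 0.01913
  f = 0.01913 → V = 5.36 m/s; Re = 8.6e+04; f → 0.01905
Converged (Δf/f < 1%). With the final f = 0.01905: V = √(2·1.74e+05·0.015/(0.01905·9.22·1030)) = 5.371 m/s.
Q = V·A = 5.371·(π/4·0.015²) = 0.0009492 m³/s = 57.0 L/min.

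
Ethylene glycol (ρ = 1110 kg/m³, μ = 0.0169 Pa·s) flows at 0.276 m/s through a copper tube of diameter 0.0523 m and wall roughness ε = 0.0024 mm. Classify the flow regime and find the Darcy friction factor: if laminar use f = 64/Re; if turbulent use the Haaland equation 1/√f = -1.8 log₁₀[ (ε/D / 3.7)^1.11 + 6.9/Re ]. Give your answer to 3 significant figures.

Re = ρVD/μ = 1110·0.276·0.0523/0.0169 = 948.1.
Re < 2300 → laminar, so f = 64/Re = 0.0675 (roughness is irrelevant in laminar flow).

f ≈ 0.0675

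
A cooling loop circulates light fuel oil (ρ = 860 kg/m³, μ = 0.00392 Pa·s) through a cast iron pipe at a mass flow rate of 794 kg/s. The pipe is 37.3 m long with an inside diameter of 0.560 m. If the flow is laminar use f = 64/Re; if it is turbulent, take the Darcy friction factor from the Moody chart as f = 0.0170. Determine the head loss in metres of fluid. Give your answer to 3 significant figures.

A = πD²/4 = π(0.56)²/4 = 0.2463 m²; mean velocity V = ṁ/(ρA) = 794/(860 · 0.2463) = 3.748 m/s.
Reynolds number Re = ρVD/μ = 860 · 3.748 · 0.56 / 0.00392 = 4.605e+05.
Re > 4000 → turbulent; use the Moody-chart value f = 0.0170.
Darcy-Weisbach: ΔP = f(L/D)(ρV²/2) = 0.017·(37.3/0.56)·(860·3.748²/2) = 0.017·66.61·6042 = 6841 Pa.
Head loss h_f = ΔP/(ρg) = 6841/(860·9.81) = 0.811 m.

h_f ≈ 0.811 m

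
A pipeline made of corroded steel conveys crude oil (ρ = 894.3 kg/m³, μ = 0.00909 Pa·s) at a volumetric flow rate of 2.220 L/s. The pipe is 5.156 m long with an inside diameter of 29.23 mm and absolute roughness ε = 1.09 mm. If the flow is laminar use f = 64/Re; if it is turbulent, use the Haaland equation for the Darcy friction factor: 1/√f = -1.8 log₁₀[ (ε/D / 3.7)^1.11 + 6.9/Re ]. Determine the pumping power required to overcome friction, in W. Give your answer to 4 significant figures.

P ≈ 125.9 W

Q = 2.220 L/s = 2.220/1000 = 0.00222 m³/s.
Cross-sectional area A = πD²/4 = π(0.02923)²/4 = 0.000671 m²; mean velocity V = Q/A = 0.00222/0.000671 = 3.308 m/s.
Reynolds number Re = ρVD/μ = 894.3 · 3.308 · 0.02923 / 0.00909 = 9514.
Re > 4000 → turbulent. Relative roughness ε/D = 0.00109/0.02923 = 0.0373. Haaland: 1/√f = -1.8 log₁₀[(0.0373/3.7)^1.11 + 6.9/9514] = -1.8 log₁₀[0.00608 + 0.000725] = 3.901, so f = 0.06571.
Darcy-Weisbach: ΔP = f(L/D)(ρV²/2) = 0.06571·(5.156/0.02923)·(894.3·3.308²/2) = 0.06571·176.4·4894 = 5.673e+04 Pa.
Pumping power P = QΔP = 0.00222·5.673e+04 = 125.93 W = 125.9 W.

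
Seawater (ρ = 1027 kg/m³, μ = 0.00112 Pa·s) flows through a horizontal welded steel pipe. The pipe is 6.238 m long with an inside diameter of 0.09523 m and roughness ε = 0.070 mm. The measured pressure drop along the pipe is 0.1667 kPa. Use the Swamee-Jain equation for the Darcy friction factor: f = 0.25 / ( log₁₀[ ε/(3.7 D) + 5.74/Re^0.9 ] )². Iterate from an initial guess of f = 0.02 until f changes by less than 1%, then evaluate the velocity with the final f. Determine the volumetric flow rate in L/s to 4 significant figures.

Q ≈ 3.218 L/s

Rearranging Darcy-Weisbach: V = √(2·ΔP·D/(f·L·ρ)). With ε/D = 7e-05/0.09523 = 0.000735, iterate starting from f = 0.02:
  f = 0.02 → V = √(2·166.7·0.09523/(0.02·6.238·1027)) = 0.4978 m/s; Re = ρVD/μ = 4.347e+04; f → 0.0239
  f = 0.0239 → V = 0.4554 m/s; Re = 3.977e+04; f → 0.02424
  f = 0.02424 → V = 0.4521 m/s; Re = 3.948e+04; f → 0.02427
Converged (Δf/f < 1%). With the final f = 0.02427: V = √(2·166.7·0.09523/(0.02427·6.238·1027)) = 0.4519 m/s.
Q = V·A = 0.4519·(π/4·0.09523²) = 0.003218 m³/s = 3.218 L/s.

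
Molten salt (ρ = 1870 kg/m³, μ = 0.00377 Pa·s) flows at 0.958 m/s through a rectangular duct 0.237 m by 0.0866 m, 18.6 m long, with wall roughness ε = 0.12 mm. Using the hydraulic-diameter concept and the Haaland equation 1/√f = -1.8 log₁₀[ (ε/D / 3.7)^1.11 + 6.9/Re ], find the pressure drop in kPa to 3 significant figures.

Hydraulic diameter D_h = 4A/P = 4·(0.237·0.0866)/(2·(0.237+0.0866)) = 0.0821/0.6472 = 0.1268 m.
Re = ρVD_h/μ = 1870·0.958·0.1268/0.00377 = 6.028e+04.
ε/D_h = 0.00012/0.1268 = 0.000946; Haaland gives 1/√f = -1.8 log₁₀[0.000103+0.000114] = 6.593, so f = 0.02301.
ΔP = f(L/D_h)(ρV²/2) = 0.02301·18.6/0.1268·858.1 = 2895 Pa.
ΔP = 2.89 kPa.

ΔP ≈ 2.89 kPa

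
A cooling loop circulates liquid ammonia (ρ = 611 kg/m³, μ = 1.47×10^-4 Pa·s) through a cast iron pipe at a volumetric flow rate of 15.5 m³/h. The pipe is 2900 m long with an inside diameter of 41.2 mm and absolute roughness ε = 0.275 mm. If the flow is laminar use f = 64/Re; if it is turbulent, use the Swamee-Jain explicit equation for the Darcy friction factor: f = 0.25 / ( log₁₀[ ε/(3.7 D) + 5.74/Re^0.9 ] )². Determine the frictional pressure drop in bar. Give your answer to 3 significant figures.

Q = 15.5 m³/h = 15.5/3600 = 0.004306 m³/s.
Cross-sectional area A = πD²/4 = π(0.0412)²/4 = 0.001333 m²; mean velocity V = Q/A = 0.004306/0.001333 = 3.23 m/s.
Reynolds number Re = ρVD/μ = 611 · 3.23 · 0.0412 / 0.000147 = 5.531e+05.
Re > 4000 → turbulent. Relative roughness ε/D = 0.000275/0.0412 = 0.00667. Swamee-Jain: f = 0.25/(log₁₀[0.00667/3.7 + 5.74/5.531e+05^0.9])² = 0.25/(log₁₀[0.0018 + 3.89e-05])² = 0.25/(-2.734)² = 0.03343.
Darcy-Weisbach: ΔP = f(L/D)(ρV²/2) = 0.03343·(2900/0.0412)·(611·3.23²/2) = 0.03343·7.039e+04·3186 = 7.499e+06 Pa.
ΔP = 7.499e+06 Pa = 75.0 bar.

ΔP ≈ 75.0 bar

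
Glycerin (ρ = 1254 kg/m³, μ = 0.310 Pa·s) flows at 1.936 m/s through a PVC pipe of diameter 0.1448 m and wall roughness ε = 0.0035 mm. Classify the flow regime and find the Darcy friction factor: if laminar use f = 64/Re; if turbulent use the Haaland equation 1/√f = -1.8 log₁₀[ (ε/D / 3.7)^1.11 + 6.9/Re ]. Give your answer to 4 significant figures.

Re = ρVD/μ = 1254·1.936·0.1448/0.31 = 1134.
Re < 2300 → laminar, so f = 64/Re = 0.05644 (roughness is irrelevant in laminar flow).

f ≈ 0.05644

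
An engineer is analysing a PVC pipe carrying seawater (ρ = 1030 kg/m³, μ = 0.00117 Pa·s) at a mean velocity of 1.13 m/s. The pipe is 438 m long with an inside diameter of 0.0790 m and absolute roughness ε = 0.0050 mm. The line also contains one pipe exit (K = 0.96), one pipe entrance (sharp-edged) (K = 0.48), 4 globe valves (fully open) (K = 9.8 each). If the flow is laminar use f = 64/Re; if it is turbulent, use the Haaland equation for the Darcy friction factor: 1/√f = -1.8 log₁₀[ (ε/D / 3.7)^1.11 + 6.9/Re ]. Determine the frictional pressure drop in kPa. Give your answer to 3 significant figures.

ΔP ≈ 95.9 kPa

Reynolds number Re = ρVD/μ = 1030 · 1.13 · 0.079 / 0.00117 = 7.859e+04.
Re > 4000 → turbulent. Relative roughness ε/D = 5e-06/0.079 = 6.33e-05. Haaland: 1/√f = -1.8 log₁₀[(6.33e-05/3.7)^1.11 + 6.9/7.859e+04] = -1.8 log₁₀[5.11e-06 + 8.78e-05] = 7.257, so f = 0.01899.
Total minor-loss coefficient ΣK = 1·0.96 + 1·0.48 + 4·9.8 = 40.6.
ΔP = [f·L/D + ΣK]·(ρV²/2) = [0.01899·438/0.079 + 40.6]·(1030·1.13²/2) = [105.3 + 40.6]·657.6 = 9.595e+04 Pa.
ΔP = 9.595e+04 Pa = 95.9 kPa.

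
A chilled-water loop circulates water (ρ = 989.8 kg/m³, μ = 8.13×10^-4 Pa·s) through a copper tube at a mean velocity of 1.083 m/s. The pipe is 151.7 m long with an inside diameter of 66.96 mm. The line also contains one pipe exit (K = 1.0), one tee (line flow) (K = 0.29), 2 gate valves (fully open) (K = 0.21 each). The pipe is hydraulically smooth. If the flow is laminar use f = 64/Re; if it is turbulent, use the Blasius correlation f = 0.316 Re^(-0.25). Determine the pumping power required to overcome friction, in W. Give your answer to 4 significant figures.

Reynolds number Re = ρVD/μ = 989.8 · 1.083 · 0.06696 / 0.000813 = 8.829e+04.
Re > 4000 → turbulent. Smooth-pipe (Blasius): f = 0.316 Re^(-0.25) = 0.316/(8.829e+04)^0.25 = 0.01833.
Total minor-loss coefficient ΣK = 1·1 + 1·0.29 + 2·0.21 = 1.71.
ΔP = [f·L/D + ΣK]·(ρV²/2) = [0.01833·151.7/0.06696 + 1.71]·(989.8·1.083²/2) = [41.53 + 1.71]·580.5 = 2.51e+04 Pa.
Q = V·A = 1.083·0.003521 = 0.003814 m³/s.
Pumping power P = QΔP = 0.003814·2.51e+04 = 95.726 W = 95.73 W.

P ≈ 95.73 W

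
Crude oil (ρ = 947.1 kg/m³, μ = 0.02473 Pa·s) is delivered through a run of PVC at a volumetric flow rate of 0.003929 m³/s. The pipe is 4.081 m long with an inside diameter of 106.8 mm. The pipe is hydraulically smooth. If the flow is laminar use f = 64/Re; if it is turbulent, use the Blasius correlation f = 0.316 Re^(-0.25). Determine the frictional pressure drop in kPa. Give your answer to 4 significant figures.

Cross-sectional area A = πD²/4 = π(0.1068)²/4 = 0.008958 m²; mean velocity V = Q/A = 0.003929/0.008958 = 0.4386 m/s.
Reynolds number Re = ρVD/μ = 947.1 · 0.4386 · 0.1068 / 0.0247 = 1794.
Re < 2300 → laminar flow, so f = 64/Re = 64/1794 = 0.03568 (the turbulent correlation is not needed).
Darcy-Weisbach: ΔP = f(L/D)(ρV²/2) = 0.03568·(4.081/0.1068)·(947.1·0.4386²/2) = 0.03568·38.21·91.09 = 124.2 Pa.
ΔP = 124.2 Pa = 0.1242 kPa.

ΔP ≈ 0.1242 kPa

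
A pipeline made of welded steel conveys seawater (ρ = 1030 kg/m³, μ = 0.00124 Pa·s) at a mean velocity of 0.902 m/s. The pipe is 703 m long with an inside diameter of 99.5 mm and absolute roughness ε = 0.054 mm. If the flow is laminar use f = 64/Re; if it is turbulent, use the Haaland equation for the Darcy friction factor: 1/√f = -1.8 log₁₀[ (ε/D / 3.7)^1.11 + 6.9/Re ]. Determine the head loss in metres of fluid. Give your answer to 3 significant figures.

Reynolds number Re = ρVD/μ = 1030 · 0.902 · 0.0995 / 0.00124 = 7.455e+04.
Re > 4000 → turbulent. Relative roughness ε/D = 5.4e-05/0.0995 = 0.000543. Haaland: 1/√f = -1.8 log₁₀[(0.000543/3.7)^1.11 + 6.9/7.455e+04] = -1.8 log₁₀[5.55e-05 + 9.26e-05] = 6.893, so f = 0.02105.
Darcy-Weisbach: ΔP = f(L/D)(ρV²/2) = 0.02105·(703/0.0995)·(1030·0.902²/2) = 0.02105·7065·419 = 6.231e+04 Pa.
Head loss h_f = ΔP/(ρg) = 6.231e+04/(1030·9.81) = 6.17 m.

h_f ≈ 6.17 m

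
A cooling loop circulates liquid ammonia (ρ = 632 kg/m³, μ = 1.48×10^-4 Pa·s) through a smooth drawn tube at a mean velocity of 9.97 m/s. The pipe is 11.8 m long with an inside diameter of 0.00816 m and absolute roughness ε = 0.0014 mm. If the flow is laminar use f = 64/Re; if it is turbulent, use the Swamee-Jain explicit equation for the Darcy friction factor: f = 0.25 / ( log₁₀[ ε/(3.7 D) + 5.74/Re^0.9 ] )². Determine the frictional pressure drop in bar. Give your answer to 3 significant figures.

Reynolds number Re = ρVD/μ = 632 · 9.97 · 0.00816 / 0.000148 = 3.474e+05.
Re > 4000 → turbulent. Relative roughness ε/D = 1.4e-06/0.00816 = 0.000172. Swamee-Jain: f = 0.25/(log₁₀[0.000172/3.7 + 5.74/3.474e+05^0.9])² = 0.25/(log₁₀[4.64e-05 + 5.92e-05])² = 0.25/(-3.977)² = 0.01581.
Darcy-Weisbach: ΔP = f(L/D)(ρV²/2) = 0.01581·(11.8/0.00816)·(632·9.97²/2) = 0.01581·1446·3.141e+04 = 7.181e+05 Pa.
ΔP = 7.181e+05 Pa = 7.18 bar.

ΔP ≈ 7.18 bar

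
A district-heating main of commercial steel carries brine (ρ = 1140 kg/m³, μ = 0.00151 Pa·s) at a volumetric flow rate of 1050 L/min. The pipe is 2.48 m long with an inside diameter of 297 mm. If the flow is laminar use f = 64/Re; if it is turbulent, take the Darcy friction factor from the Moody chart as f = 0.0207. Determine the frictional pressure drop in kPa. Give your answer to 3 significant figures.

ΔP ≈ 0.00629 kPa

Q = 1050 L/min = 1050/60000 = 0.0175 m³/s.
Cross-sectional area A = πD²/4 = π(0.297)²/4 = 0.06928 m²; mean velocity V = Q/A = 0.0175/0.06928 = 0.2526 m/s.
Reynolds number Re = ρVD/μ = 1140 · 0.2526 · 0.297 / 0.00151 = 5.664e+04.
Re > 4000 → turbulent; use the Moody-chart value f = 0.0207.
Darcy-Weisbach: ΔP = f(L/D)(ρV²/2) = 0.0207·(2.48/0.297)·(1140·0.2526²/2) = 0.0207·8.35·36.37 = 6.287 Pa.
ΔP = 6.287 Pa = 0.00629 kPa.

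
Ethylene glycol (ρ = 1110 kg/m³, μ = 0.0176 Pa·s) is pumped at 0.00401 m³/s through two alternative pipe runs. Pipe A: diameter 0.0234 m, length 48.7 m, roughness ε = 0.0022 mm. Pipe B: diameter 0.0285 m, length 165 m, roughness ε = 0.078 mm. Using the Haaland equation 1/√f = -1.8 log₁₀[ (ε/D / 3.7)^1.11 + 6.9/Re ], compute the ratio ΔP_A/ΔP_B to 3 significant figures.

Pipe A: V = Q/A = 0.00401/0.0004301 = 9.324 m/s; Re = 1.376e+04; ε/D = 9.4e-05; Haaland → f = 0.02846; ΔP_A = f(L/D)(ρV²/2) = 2.858e+06 Pa.
Pipe B: V = Q/A = 0.00401/0.0006379 = 6.286 m/s; Re = 1.13e+04; ε/D = 0.00274; Haaland → f = 0.03374; ΔP_B = f(L/D)(ρV²/2) = 4.284e+06 Pa.
ΔP_A/ΔP_B = 2.858e+06/4.284e+06 = 0.667.

ΔP_A/ΔP_B ≈ 0.667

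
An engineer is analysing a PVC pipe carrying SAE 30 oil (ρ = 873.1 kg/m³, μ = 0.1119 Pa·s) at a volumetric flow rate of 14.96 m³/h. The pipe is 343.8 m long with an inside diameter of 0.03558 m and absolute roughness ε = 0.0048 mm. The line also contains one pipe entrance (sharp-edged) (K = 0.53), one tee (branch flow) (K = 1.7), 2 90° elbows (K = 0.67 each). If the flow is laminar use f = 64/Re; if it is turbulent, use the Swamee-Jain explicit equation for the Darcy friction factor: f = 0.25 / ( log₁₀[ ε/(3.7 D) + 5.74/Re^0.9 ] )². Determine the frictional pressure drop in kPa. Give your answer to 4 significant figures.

ΔP ≈ 4092 kPa

Q = 14.96 m³/h = 14.96/3600 = 0.004156 m³/s.
Cross-sectional area A = πD²/4 = π(0.03558)²/4 = 0.0009943 m²; mean velocity V = Q/A = 0.004156/0.0009943 = 4.18 m/s.
Reynolds number Re = ρVD/μ = 873.1 · 4.18 · 0.03558 / 0.112 = 1160.
Re < 2300 → laminar flow, so f = 64/Re = 64/1160 = 0.05516 (the turbulent correlation is not needed).
Total minor-loss coefficient ΣK = 1·0.53 + 1·1.7 + 2·0.67 = 3.57.
ΔP = [f·L/D + ΣK]·(ρV²/2) = [0.05516·343.8/0.03558 + 3.57]·(873.1·4.18²/2) = [533 + 3.57]·7626 = 4.092e+06 Pa.
ΔP = 4.092e+06 Pa = 4092 kPa.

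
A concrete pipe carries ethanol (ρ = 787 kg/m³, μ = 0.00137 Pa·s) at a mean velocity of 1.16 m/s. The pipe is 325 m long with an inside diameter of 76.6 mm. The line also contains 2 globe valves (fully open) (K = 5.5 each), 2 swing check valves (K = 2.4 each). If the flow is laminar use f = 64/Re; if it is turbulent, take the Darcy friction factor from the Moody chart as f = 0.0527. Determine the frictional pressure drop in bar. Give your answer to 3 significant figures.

Reynolds number Re = ρVD/μ = 787 · 1.16 · 0.0766 / 0.00137 = 5.104e+04.
Re > 4000 → turbulent; use the Moody-chart value f = 0.0527.
Total minor-loss coefficient ΣK = 2·5.5 + 2·2.4 = 15.8.
ΔP = [f·L/D + ΣK]·(ρV²/2) = [0.0527·325/0.0766 + 15.8]·(787·1.16²/2) = [223.6 + 15.8]·529.5 = 1.268e+05 Pa.
ΔP = 1.268e+05 Pa = 1.27 bar.

ΔP ≈ 1.27 bar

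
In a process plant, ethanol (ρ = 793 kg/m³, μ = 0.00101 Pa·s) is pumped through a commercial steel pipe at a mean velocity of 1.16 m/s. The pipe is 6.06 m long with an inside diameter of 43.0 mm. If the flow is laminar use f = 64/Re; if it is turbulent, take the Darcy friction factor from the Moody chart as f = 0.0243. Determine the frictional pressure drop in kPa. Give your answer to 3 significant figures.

Reynolds number Re = ρVD/μ = 793 · 1.16 · 0.043 / 0.00101 = 3.916e+04.
Re > 4000 → turbulent; use the Moody-chart value f = 0.0243.
Darcy-Weisbach: ΔP = f(L/D)(ρV²/2) = 0.0243·(6.06/0.043)·(793·1.16²/2) = 0.0243·140.9·533.5 = 1827 Pa.
ΔP = 1827 Pa = 1.83 kPa.

ΔP ≈ 1.83 kPa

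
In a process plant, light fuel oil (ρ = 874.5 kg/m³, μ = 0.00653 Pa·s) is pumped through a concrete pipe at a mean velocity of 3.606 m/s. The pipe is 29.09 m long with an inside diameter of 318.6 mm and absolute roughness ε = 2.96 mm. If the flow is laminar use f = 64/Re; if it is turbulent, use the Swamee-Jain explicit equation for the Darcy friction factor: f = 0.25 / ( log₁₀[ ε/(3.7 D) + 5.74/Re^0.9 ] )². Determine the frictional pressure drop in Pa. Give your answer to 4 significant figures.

Reynolds number Re = ρVD/μ = 874.5 · 3.606 · 0.3186 / 0.00653 = 1.539e+05.
Re > 4000 → turbulent. Relative roughness ε/D = 0.00296/0.3186 = 0.00929. Swamee-Jain: f = 0.25/(log₁₀[0.00929/3.7 + 5.74/1.539e+05^0.9])² = 0.25/(log₁₀[0.00251 + 0.000123])² = 0.25/(-2.579)² = 0.03758.
Darcy-Weisbach: ΔP = f(L/D)(ρV²/2) = 0.03758·(29.09/0.3186)·(874.5·3.606²/2) = 0.03758·91.31·5686 = 1.951e+04 Pa.

ΔP ≈ 19510 Pa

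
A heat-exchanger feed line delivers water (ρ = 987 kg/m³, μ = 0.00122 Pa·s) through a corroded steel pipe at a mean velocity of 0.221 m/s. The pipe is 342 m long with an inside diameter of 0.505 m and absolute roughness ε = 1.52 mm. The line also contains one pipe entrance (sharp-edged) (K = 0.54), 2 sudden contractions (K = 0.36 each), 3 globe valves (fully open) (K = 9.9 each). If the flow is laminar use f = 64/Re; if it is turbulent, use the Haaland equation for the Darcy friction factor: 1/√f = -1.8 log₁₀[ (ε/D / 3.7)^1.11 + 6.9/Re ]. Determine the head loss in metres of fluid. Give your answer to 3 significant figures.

Reynolds number Re = ρVD/μ = 987 · 0.221 · 0.505 / 0.00122 = 9.029e+04.
Re > 4000 → turbulent. Relative roughness ε/D = 0.00152/0.505 = 0.00301. Haaland: 1/√f = -1.8 log₁₀[(0.00301/3.7)^1.11 + 6.9/9.029e+04] = -1.8 log₁₀[0.000372 + 7.64e-05] = 6.027, so f = 0.02753.
Total minor-loss coefficient ΣK = 1·0.54 + 2·0.36 + 3·9.9 = 31.
ΔP = [f·L/D + ΣK]·(ρV²/2) = [0.02753·342/0.505 + 31]·(987·0.221²/2) = [18.64 + 31]·24.1 = 1196 Pa.
Head loss h_f = ΔP/(ρg) = 1196/(987·9.81) = 0.123 m.

h_f ≈ 0.123 m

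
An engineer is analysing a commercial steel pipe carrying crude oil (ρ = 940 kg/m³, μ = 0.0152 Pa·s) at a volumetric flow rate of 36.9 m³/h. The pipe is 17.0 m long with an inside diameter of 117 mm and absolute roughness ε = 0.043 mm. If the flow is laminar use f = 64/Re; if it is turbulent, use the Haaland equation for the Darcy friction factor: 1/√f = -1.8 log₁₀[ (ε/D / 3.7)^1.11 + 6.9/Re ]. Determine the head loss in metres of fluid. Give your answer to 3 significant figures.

h_f ≈ 0.233 m

Q = 36.9 m³/h = 36.9/3600 = 0.01025 m³/s.
Cross-sectional area A = πD²/4 = π(0.117)²/4 = 0.01075 m²; mean velocity V = Q/A = 0.01025/0.01075 = 0.9534 m/s.
Reynolds number Re = ρVD/μ = 940 · 0.9534 · 0.117 / 0.0152 = 6898.
Re > 4000 → turbulent. Relative roughness ε/D = 4.3e-05/0.117 = 0.000368. Haaland: 1/√f = -1.8 log₁₀[(0.000368/3.7)^1.11 + 6.9/6898] = -1.8 log₁₀[3.6e-05 + 0.001] = 5.372, so f = 0.03465.
Darcy-Weisbach: ΔP = f(L/D)(ρV²/2) = 0.03465·(17/0.117)·(940·0.9534²/2) = 0.03465·145.3·427.2 = 2151 Pa.
Head loss h_f = ΔP/(ρg) = 2151/(940·9.81) = 0.233 m.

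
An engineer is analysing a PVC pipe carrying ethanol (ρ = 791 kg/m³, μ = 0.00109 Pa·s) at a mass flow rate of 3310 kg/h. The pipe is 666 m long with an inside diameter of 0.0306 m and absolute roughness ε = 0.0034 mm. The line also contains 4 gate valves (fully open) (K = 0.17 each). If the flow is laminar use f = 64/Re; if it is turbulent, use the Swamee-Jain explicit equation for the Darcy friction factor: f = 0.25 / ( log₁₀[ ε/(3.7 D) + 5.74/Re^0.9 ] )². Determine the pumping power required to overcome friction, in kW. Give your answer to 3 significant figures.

P ≈ 0.573 kW

ṁ = 3310 kg/h = 3310/3600 = 0.9194 kg/s.
A = πD²/4 = π(0.0306)²/4 = 0.0007354 m²; mean velocity V = ṁ/(ρA) = 0.9194/(791 · 0.0007354) = 1.581 m/s.
Reynolds number Re = ρVD/μ = 791 · 1.581 · 0.0306 / 0.00109 = 3.51e+04.
Re > 4000 → turbulent. Relative roughness ε/D = 3.4e-06/0.0306 = 0.000111. Swamee-Jain: f = 0.25/(log₁₀[0.000111/3.7 + 5.74/3.51e+04^0.9])² = 0.25/(log₁₀[3e-05 + 0.000466])² = 0.25/(-3.305)² = 0.02289.
Total minor-loss coefficient ΣK = 4·0.17 = 0.68.
ΔP = [f·L/D + ΣK]·(ρV²/2) = [0.02289·666/0.0306 + 0.68]·(791·1.581²/2) = [498.2 + 0.68]·988.1 = 4.929e+05 Pa.
Q = ṁ/ρ = 0.9194/791 = 0.001162 m³/s.
Pumping power P = QΔP = 0.001162·4.929e+05 = 573.0 W = 0.573 kW.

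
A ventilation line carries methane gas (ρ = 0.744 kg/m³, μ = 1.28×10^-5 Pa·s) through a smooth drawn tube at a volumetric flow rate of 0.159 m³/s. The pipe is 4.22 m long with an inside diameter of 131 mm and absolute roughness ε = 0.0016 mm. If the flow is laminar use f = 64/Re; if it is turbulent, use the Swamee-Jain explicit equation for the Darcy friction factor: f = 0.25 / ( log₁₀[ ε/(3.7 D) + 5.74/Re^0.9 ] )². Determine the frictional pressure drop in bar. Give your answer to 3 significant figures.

Cross-sectional area A = πD²/4 = π(0.131)²/4 = 0.01348 m²; mean velocity V = Q/A = 0.159/0.01348 = 11.8 m/s.
Reynolds number Re = ρVD/μ = 0.744 · 11.8 · 0.131 / 1.28e-05 = 8.983e+04.
Re > 4000 → turbulent. Relative roughness ε/D = 1.6e-06/0.131 = 1.22e-05. Swamee-Jain: f = 0.25/(log₁₀[1.22e-05/3.7 + 5.74/8.983e+04^0.9])² = 0.25/(log₁₀[3.3e-06 + 0.0002])² = 0.25/(-3.692)² = 0.01834.
Darcy-Weisbach: ΔP = f(L/D)(ρV²/2) = 0.01834·(4.22/0.131)·(0.744·11.8²/2) = 0.01834·32.21·51.77 = 30.59 Pa.
ΔP = 30.59 Pa = 3.06×10^-4 bar.

ΔP ≈ 3.06×10^-4 bar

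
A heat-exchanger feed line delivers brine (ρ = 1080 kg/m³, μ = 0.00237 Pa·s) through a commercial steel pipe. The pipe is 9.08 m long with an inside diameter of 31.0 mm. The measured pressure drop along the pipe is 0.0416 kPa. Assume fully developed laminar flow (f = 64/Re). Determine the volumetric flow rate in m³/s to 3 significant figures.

Q ≈ 4.38×10^-5 m³/s

For laminar flow, f = 64/Re with Re = ρVD/μ, so Darcy-Weisbach reduces to ΔP = 32μLV/D². Solving for V: V = ΔP·D²/(32μL) = 41.6·(0.031)²/(32·0.00237·9.08) = 0.05805 m/s.
Check: Re = ρVD/μ = 1080·0.05805·0.031/0.00237 = 820.1 < 2300, so the laminar assumption holds.
Q = V·A = 0.05805·(π/4·0.031²) = 4.382e-05 m³/s = 4.38×10^-5 m³/s.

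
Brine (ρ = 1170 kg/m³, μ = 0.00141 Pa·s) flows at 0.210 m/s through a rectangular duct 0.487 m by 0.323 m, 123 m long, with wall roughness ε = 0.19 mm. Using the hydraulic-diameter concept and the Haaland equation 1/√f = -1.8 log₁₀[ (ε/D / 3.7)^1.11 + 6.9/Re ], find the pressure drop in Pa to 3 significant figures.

ΔP ≈ 173 Pa

Hydraulic diameter D_h = 4A/P = 4·(0.487·0.323)/(2·(0.487+0.323)) = 0.6292/1.62 = 0.3884 m.
Re = ρVD_h/μ = 1170·0.21·0.3884/0.00141 = 6.768e+04.
ε/D_h = 0.00019/0.3884 = 0.000489; Haaland gives 1/√f = -1.8 log₁₀[4.95e-05+0.000102] = 6.876, so f = 0.02115.
ΔP = f(L/D_h)(ρV²/2) = 0.02115·123/0.3884·25.8 = 172.8 Pa.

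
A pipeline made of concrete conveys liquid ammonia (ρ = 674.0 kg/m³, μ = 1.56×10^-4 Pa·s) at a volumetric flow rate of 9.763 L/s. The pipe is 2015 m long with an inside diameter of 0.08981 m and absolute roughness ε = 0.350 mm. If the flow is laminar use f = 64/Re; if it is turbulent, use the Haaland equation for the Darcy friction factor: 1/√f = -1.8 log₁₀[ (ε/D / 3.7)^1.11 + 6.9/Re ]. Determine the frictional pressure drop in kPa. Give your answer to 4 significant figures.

ΔP ≈ 510.5 kPa

Q = 9.763 L/s = 9.763/1000 = 0.009763 m³/s.
Cross-sectional area A = πD²/4 = π(0.08981)²/4 = 0.006335 m²; mean velocity V = Q/A = 0.009763/0.006335 = 1.541 m/s.
Reynolds number Re = ρVD/μ = 674 · 1.541 · 0.08981 / 0.000156 = 5.98e+05.
Re > 4000 → turbulent. Relative roughness ε/D = 0.00035/0.08981 = 0.0039. Haaland: 1/√f = -1.8 log₁₀[(0.0039/3.7)^1.11 + 6.9/5.98e+05] = -1.8 log₁₀[0.000495 + 1.15e-05] = 5.931, so f = 0.02843.
Darcy-Weisbach: ΔP = f(L/D)(ρV²/2) = 0.02843·(2015/0.08981)·(674·1.541²/2) = 0.02843·2.244e+04·800.4 = 5.105e+05 Pa.
ΔP = 5.105e+05 Pa = 510.5 kPa.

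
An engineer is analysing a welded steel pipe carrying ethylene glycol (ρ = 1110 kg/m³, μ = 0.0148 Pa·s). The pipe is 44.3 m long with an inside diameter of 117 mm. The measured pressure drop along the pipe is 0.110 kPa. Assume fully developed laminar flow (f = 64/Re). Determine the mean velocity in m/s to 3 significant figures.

V ≈ 0.0718 m/s

For laminar flow, f = 64/Re with Re = ρVD/μ, so Darcy-Weisbach reduces to ΔP = 32μLV/D². Solving for V: V = ΔP·D²/(32μL) = 110·(0.117)²/(32·0.0148·44.3) = 0.07177 m/s.
Check: Re = ρVD/μ = 1110·0.07177·0.117/0.0148 = 629.8 < 2300, so the laminar assumption holds.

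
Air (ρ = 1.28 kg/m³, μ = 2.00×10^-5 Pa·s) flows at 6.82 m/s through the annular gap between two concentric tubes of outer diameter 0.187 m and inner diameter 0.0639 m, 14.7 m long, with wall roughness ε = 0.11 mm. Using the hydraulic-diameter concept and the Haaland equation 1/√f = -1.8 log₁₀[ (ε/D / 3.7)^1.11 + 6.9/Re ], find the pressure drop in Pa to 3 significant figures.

ΔP ≈ 82.5 Pa

Hydraulic diameter D_h = 4A/P = D_o - D_i = 0.187 - 0.0639 = 0.1231 m.
Re = ρVD_h/μ = 1.28·6.82·0.1231/2e-05 = 5.373e+04.
ε/D_h = 0.00011/0.1231 = 0.000894; Haaland gives 1/√f = -1.8 log₁₀[9.66e-05+0.000128] = 6.566, so f = 0.0232.
ΔP = f(L/D_h)(ρV²/2) = 0.0232·14.7/0.1231·29.77 = 82.45 Pa.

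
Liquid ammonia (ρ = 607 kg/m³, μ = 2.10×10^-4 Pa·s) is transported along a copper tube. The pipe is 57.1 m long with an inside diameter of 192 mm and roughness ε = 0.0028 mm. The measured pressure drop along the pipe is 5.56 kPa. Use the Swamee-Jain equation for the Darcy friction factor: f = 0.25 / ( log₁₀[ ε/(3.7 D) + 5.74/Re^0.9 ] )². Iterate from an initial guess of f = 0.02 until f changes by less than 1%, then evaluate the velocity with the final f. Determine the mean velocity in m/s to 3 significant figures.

Rearranging Darcy-Weisbach: V = √(2·ΔP·D/(f·L·ρ)). With ε/D = 2.8e-06/0.192 = 1.46e-05, iterate starting from f = 0.02:
  f = 0.02 → V = √(2·5560·0.192/(0.02·57.1·607)) = 1.755 m/s; Re = ρVD/μ = 9.74e+05; f → 0.01201
  f = 0.01201 → V = 2.265 m/s; Re = 1.257e+06; f → 0.01158
  f = 0.01158 → V = 2.307 m/s; Re = 1.28e+06; f → 0.01155
Converged (Δf/f < 1%). With the final f = 0.01155: V = √(2·5560·0.192/(0.01155·57.1·607)) = 2.31 m/s.

V ≈ 2.31 m/s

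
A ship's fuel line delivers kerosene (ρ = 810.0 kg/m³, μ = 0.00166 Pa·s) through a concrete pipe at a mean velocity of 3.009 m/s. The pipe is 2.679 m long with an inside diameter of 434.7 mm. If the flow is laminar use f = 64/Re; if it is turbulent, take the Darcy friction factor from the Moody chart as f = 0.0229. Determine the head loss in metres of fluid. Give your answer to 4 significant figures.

Reynolds number Re = ρVD/μ = 810 · 3.009 · 0.4347 / 0.00166 = 6.382e+05.
Re > 4000 → turbulent; use the Moody-chart value f = 0.0229.
Darcy-Weisbach: ΔP = f(L/D)(ρV²/2) = 0.0229·(2.679/0.4347)·(810·3.009²/2) = 0.0229·6.163·3667 = 517.5 Pa.
Head loss h_f = ΔP/(ρg) = 517.5/(810·9.81) = 0.06513 m.

h_f ≈ 0.06513 m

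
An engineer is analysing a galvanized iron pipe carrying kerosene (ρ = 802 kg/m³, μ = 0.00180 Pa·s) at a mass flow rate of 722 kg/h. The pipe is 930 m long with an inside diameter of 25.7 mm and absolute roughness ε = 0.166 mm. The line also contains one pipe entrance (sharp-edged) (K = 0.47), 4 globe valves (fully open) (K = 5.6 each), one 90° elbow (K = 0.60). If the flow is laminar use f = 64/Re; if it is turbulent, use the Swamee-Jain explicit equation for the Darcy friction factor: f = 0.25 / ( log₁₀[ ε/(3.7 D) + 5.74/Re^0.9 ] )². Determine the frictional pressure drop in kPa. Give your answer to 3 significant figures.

ΔP ≈ 152 kPa

ṁ = 722 kg/h = 722/3600 = 0.2006 kg/s.
A = πD²/4 = π(0.0257)²/4 = 0.0005187 m²; mean velocity V = ṁ/(ρA) = 0.2006/(802 · 0.0005187) = 0.4821 m/s.
Reynolds number Re = ρVD/μ = 802 · 0.4821 · 0.0257 / 0.0018 = 5520.
Re > 4000 → turbulent. Relative roughness ε/D = 0.000166/0.0257 = 0.00646. Swamee-Jain: f = 0.25/(log₁₀[0.00646/3.7 + 5.74/5520^0.9])² = 0.25/(log₁₀[0.00175 + 0.00246])² = 0.25/(-2.376)² = 0.04428.
Total minor-loss coefficient ΣK = 1·0.47 + 4·5.6 + 1·0.6 = 23.5.
ΔP = [f·L/D + ΣK]·(ρV²/2) = [0.04428·930/0.0257 + 23.5]·(802·0.4821²/2) = [1602 + 23.5]·93.19 = 1.515e+05 Pa.
ΔP = 1.515e+05 Pa = 152 kPa.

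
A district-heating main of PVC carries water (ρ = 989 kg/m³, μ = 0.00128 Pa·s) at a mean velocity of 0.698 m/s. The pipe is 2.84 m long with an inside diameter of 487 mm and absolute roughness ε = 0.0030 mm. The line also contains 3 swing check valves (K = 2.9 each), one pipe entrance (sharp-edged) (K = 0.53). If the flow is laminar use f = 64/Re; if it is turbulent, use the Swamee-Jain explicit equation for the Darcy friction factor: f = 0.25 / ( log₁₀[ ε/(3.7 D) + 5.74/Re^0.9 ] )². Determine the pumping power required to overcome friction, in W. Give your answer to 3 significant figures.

P ≈ 292 W

Reynolds number Re = ρVD/μ = 989 · 0.698 · 0.487 / 0.00128 = 2.626e+05.
Re > 4000 → turbulent. Relative roughness ε/D = 3e-06/0.487 = 6.16e-06. Swamee-Jain: f = 0.25/(log₁₀[6.16e-06/3.7 + 5.74/2.626e+05^0.9])² = 0.25/(log₁₀[1.66e-06 + 7.61e-05])² = 0.25/(-4.109)² = 0.01481.
Total minor-loss coefficient ΣK = 3·2.9 + 1·0.53 = 9.23.
ΔP = [f·L/D + ΣK]·(ρV²/2) = [0.01481·2.84/0.487 + 9.23]·(989·0.698²/2) = [0.08634 + 9.23]·240.9 = 2245 Pa.
Q = V·A = 0.698·0.1863 = 0.13 m³/s.
Pumping power P = QΔP = 0.13·2245 = 291.8 W = 292 W.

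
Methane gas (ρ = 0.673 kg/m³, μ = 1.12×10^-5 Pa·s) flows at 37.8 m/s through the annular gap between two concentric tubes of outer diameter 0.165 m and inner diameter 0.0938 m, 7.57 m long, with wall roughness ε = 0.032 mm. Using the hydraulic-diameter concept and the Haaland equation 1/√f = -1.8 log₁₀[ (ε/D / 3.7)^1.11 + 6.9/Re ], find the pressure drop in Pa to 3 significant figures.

Hydraulic diameter D_h = 4A/P = D_o - D_i = 0.165 - 0.0938 = 0.0712 m.
Re = ρVD_h/μ = 0.673·37.8·0.0712/1.12e-05 = 1.617e+05.
ε/D_h = 3.2e-05/0.0712 = 0.000449; Haaland gives 1/√f = -1.8 log₁₀[4.51e-05+4.27e-05] = 7.302, so f = 0.01875.
ΔP = f(L/D_h)(ρV²/2) = 0.01875·7.57/0.0712·480.8 = 958.6 Pa.

ΔP ≈ 959 Pa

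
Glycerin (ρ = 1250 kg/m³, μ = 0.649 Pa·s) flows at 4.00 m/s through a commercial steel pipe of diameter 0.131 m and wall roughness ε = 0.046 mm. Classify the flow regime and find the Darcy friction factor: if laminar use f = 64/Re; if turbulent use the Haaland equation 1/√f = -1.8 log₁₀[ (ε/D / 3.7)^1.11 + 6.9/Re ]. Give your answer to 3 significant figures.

Re = ρVD/μ = 1250·4·0.131/0.649 = 1009.
Re < 2300 → laminar, so f = 64/Re = 0.06341 (roughness is irrelevant in laminar flow).

f ≈ 0.0634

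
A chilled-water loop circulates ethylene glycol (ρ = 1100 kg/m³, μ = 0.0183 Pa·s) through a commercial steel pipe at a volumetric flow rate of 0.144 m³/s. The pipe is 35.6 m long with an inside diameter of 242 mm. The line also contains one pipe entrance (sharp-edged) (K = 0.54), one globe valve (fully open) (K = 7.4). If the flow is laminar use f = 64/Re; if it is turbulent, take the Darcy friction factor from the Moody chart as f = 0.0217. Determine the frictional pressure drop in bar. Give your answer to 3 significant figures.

Cross-sectional area A = πD²/4 = π(0.242)²/4 = 0.046 m²; mean velocity V = Q/A = 0.144/0.046 = 3.131 m/s.
Reynolds number Re = ρVD/μ = 1100 · 3.131 · 0.242 / 0.0183 = 4.554e+04.
Re > 4000 → turbulent; use the Moody-chart value f = 0.0217.
Total minor-loss coefficient ΣK = 1·0.54 + 1·7.4 = 7.94.
ΔP = [f·L/D + ΣK]·(ρV²/2) = [0.0217·35.6/0.242 + 7.94]·(1100·3.131²/2) = [3.192 + 7.94]·5391 = 6.001e+04 Pa.
ΔP = 6.001e+04 Pa = 0.600 bar.

ΔP ≈ 0.600 bar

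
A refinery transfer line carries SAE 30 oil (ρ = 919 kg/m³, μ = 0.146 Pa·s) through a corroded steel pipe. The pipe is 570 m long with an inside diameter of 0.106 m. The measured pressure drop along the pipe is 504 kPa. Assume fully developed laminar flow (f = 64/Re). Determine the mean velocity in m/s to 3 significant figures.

For laminar flow, f = 64/Re with Re = ρVD/μ, so Darcy-Weisbach reduces to ΔP = 32μLV/D². Solving for V: V = ΔP·D²/(32μL) = 5.04e+05·(0.106)²/(32·0.146·570) = 2.126 m/s.
Check: Re = ρVD/μ = 919·2.126·0.106/0.146 = 1419 < 2300, so the laminar assumption holds.

V ≈ 2.13 m/s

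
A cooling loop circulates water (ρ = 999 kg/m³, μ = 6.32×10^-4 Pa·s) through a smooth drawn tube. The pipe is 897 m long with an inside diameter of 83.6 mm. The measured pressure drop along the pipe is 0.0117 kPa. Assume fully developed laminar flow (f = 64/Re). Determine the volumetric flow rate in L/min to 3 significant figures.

For laminar flow, f = 64/Re with Re = ρVD/μ, so Darcy-Weisbach reduces to ΔP = 32μLV/D². Solving for V: V = ΔP·D²/(32μL) = 11.7·(0.0836)²/(32·0.000632·897) = 0.004508 m/s.
Check: Re = ρVD/μ = 999·0.004508·0.0836/0.000632 = 595.7 < 2300, so the laminar assumption holds.
Q = V·A = 0.004508·(π/4·0.0836²) = 2.474e-05 m³/s = 1.48 L/min.

Q ≈ 1.48 L/min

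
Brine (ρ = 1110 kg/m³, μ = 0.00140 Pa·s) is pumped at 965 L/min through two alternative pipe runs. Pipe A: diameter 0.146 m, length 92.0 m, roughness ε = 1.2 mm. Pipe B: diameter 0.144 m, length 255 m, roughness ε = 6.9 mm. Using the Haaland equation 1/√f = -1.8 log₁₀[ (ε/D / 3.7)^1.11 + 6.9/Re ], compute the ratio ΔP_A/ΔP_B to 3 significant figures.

Pipe A: V = Q/A = 0.01608/0.01674 = 0.9607 m/s; Re = 1.112e+05; ε/D = 0.00822; Haaland → f = 0.03615; ΔP_A = f(L/D)(ρV²/2) = 1.167e+04 Pa.
Pipe B: V = Q/A = 0.01608/0.01629 = 0.9876 m/s; Re = 1.128e+05; ε/D = 0.0479; Haaland → f = 0.07052; ΔP_B = f(L/D)(ρV²/2) = 6.759e+04 Pa.
ΔP_A/ΔP_B = 1.167e+04/6.759e+04 = 0.173.

ΔP_A/ΔP_B ≈ 0.173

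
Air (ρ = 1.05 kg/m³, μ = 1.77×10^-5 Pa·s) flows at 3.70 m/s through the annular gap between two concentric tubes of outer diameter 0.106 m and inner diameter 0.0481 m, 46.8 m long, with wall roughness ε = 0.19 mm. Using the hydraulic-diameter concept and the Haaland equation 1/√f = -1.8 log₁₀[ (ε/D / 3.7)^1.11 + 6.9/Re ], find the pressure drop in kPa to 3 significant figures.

ΔP ≈ 0.196 kPa

Hydraulic diameter D_h = 4A/P = D_o - D_i = 0.106 - 0.0481 = 0.0579 m.
Re = ρVD_h/μ = 1.05·3.7·0.0579/1.77e-05 = 1.271e+04.
ε/D_h = 0.00019/0.0579 = 0.00328; Haaland gives 1/√f = -1.8 log₁₀[0.000409+0.000543] = 5.438, so f = 0.03381.
ΔP = f(L/D_h)(ρV²/2) = 0.03381·46.8/0.0579·7.187 = 196.4 Pa.
ΔP = 0.196 kPa.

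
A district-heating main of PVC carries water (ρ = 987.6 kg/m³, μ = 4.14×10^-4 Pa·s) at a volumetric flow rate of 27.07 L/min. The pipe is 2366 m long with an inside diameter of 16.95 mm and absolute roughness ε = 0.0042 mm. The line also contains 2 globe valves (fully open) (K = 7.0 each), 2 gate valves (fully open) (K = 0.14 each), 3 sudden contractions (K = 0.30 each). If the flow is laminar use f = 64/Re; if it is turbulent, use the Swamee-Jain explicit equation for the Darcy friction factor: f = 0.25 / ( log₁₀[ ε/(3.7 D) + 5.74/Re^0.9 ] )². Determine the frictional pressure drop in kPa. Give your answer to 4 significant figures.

ΔP ≈ 5520 kPa

Q = 27.07 L/min = 27.07/60000 = 0.0004512 m³/s.
Cross-sectional area A = πD²/4 = π(0.01695)²/4 = 0.0002256 m²; mean velocity V = Q/A = 0.0004512/0.0002256 = 1.999 m/s.
Reynolds number Re = ρVD/μ = 987.6 · 1.999 · 0.01695 / 0.000414 = 8.085e+04.
Re > 4000 → turbulent. Relative roughness ε/D = 4.2e-06/0.01695 = 0.000248. Swamee-Jain: f = 0.25/(log₁₀[0.000248/3.7 + 5.74/8.085e+04^0.9])² = 0.25/(log₁₀[6.7e-05 + 0.00022])² = 0.25/(-3.542)² = 0.01992.
Total minor-loss coefficient ΣK = 2·7 + 2·0.14 + 3·0.3 = 15.2.
ΔP = [f·L/D + ΣK]·(ρV²/2) = [0.01992·2366/0.01695 + 15.2]·(987.6·1.999²/2) = [2781 + 15.2]·1974 = 5.52e+06 Pa.
ΔP = 5.52e+06 Pa = 5520 kPa.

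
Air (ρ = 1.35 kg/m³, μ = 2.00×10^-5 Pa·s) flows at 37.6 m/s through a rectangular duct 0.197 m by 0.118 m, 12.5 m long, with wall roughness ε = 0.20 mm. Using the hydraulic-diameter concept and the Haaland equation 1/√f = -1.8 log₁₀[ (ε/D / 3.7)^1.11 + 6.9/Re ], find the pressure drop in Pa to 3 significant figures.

Hydraulic diameter D_h = 4A/P = 4·(0.197·0.118)/(2·(0.197+0.118)) = 0.09298/0.63 = 0.1476 m.
Re = ρVD_h/μ = 1.35·37.6·0.1476/2e-05 = 3.746e+05.
ε/D_h = 0.0002/0.1476 = 0.00136; Haaland gives 1/√f = -1.8 log₁₀[0.000153+1.84e-05] = 6.777, so f = 0.02177.
ΔP = f(L/D_h)(ρV²/2) = 0.02177·12.5/0.1476·954.3 = 1760 Pa.

ΔP ≈ 1760 Pa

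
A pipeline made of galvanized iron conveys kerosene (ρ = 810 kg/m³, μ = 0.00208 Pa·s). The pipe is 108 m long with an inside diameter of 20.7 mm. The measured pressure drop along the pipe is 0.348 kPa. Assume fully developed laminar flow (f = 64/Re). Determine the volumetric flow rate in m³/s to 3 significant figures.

Q ≈ 6.98×10^-6 m³/s

For laminar flow, f = 64/Re with Re = ρVD/μ, so Darcy-Weisbach reduces to ΔP = 32μLV/D². Solving for V: V = ΔP·D²/(32μL) = 348·(0.0207)²/(32·0.00208·108) = 0.02074 m/s.
Check: Re = ρVD/μ = 810·0.02074·0.0207/0.00208 = 167.2 < 2300, so the laminar assumption holds.
Q = V·A = 0.02074·(π/4·0.0207²) = 6.981e-06 m³/s = 6.98×10^-6 m³/s.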